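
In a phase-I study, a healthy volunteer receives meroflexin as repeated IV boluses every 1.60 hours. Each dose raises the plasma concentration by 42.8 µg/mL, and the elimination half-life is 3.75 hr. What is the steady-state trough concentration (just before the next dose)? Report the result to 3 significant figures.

124 µg/mL

k = ln 2 / 3.75 = 0.1848 hr⁻¹
Fraction remaining after one interval: e^(−kτ) = e^(−0.1848 × 1.60) = 0.7440
R = 1 / (1 − 0.7440) = 3.906
Css,max = 42.8 × 3.906 = 167.2 µg/mL
Css,min = Css,max × e^(−kτ) = 167.2 × 0.7440 ≈ 124 µg/mL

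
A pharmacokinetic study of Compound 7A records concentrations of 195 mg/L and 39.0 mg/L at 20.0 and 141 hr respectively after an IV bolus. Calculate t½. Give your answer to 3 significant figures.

k = ln(C₁/C₂) / (t₂ − t₁) = ln(195/39.0) / (141 − 20.0)
  = 1.609 / 121.0 = 0.01330 hr⁻¹
t½ = ln 2 / k = ln 2 / 0.01330 ≈ 52.1 hours

52.1 hours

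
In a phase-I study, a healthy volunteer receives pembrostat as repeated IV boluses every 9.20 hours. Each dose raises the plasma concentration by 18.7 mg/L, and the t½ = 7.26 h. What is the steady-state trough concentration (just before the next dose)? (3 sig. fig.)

k = ln 2 / 7.26 = 0.09547 h⁻¹
Fraction remaining after one interval: e^(−kτ) = e^(−0.09547 × 9.20) = 0.4155
R = 1 / (1 − 0.4155) = 1.711
Css,max = 18.7 × 1.711 = 31.99 mg/L
Css,min = Css,max × e^(−kτ) = 31.99 × 0.4155 ≈ 13.3 mg/L

13.3 mg/L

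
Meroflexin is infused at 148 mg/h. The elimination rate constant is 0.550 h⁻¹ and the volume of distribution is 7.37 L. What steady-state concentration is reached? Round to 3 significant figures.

36.5 µg/mL

CL = k · V = 0.550 × 7.37 = 4.054 L/h
Css = rate / CL = 148 / 4.054 ≈ 36.5 µg/mL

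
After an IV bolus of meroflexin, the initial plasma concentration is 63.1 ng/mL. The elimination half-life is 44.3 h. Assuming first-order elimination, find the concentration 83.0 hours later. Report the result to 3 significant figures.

17.2 ng/mL

k = ln 2 / 44.3 = 0.01565 h⁻¹
83.0 h is 1.874 half-lives, so C = 63.1 × (1/2)^1.874 = 63.1 × 0.2729 ≈ 17.2 ng/mL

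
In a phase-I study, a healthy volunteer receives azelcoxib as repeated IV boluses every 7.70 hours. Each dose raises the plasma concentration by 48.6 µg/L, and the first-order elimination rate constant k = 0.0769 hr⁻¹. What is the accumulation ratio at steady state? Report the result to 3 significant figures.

Fraction remaining after one interval: e^(−kτ) = e^(−0.07690 × 7.70) = 0.5531
R = 1 / (1 − 0.5531) = 1 / 0.4469 ≈ 2.24

2.24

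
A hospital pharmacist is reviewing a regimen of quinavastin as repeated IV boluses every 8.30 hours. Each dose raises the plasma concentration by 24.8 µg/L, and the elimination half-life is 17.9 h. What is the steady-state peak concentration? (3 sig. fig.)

k = ln 2 / 17.9 = 0.03872 h⁻¹
Fraction remaining after one interval: e^(−kτ) = e^(−0.03872 × 8.30) = 0.7251
R = 1 / (1 − 0.7251) = 3.638
Css,max = 24.8 × 3.638 ≈ 90.2 µg/L

90.2 µg/L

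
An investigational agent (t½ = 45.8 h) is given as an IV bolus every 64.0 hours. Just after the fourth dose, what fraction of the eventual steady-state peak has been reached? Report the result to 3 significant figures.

k = ln 2 / 45.8 = 0.01513 h⁻¹
f_n = 1 − e^(−nkτ) = 1 − e^(−4 × 0.01513 × 64.0) = 1 − e^(−3.874) = 1 − 0.02077 ≈ 0.979

0.979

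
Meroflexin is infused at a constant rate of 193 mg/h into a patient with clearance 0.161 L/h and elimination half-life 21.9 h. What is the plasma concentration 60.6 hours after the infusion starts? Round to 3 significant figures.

Css = rate / CL = 193 / 0.161 = 1199 µg/mL
k = ln 2 / 21.9 = 0.03165 h⁻¹
C(t) = Css (1 − e^(−kt)) = 1199 × (1 − e^(−1.918)) = 1199 × 0.8531 ≈ 1020 µg/mL

1020 µg/mL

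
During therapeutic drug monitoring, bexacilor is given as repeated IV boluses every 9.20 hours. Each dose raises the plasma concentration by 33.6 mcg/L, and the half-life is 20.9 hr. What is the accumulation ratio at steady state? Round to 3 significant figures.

k = ln 2 / 20.9 = 0.03316 hr⁻¹
Fraction remaining after one interval: e^(−kτ) = e^(−0.03316 × 9.20) = 0.7370
R = 1 / (1 − 0.7370) = 1 / 0.2630 ≈ 3.80

3.80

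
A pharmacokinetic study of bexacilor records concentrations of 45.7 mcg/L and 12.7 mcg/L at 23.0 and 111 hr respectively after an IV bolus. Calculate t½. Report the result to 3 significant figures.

47.6 hours

k = ln(C₁/C₂) / (t₂ − t₁) = ln(45.7/12.7) / (111 − 23.0)
  = 1.280 / 88.00 = 0.01455 hr⁻¹
t½ = ln 2 / k = ln 2 / 0.01455 ≈ 47.6 hours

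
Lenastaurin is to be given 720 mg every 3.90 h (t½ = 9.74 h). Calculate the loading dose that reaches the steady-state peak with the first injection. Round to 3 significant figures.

2970 mg

k = ln 2 / 9.74 = 0.07117 h⁻¹
Accumulation ratio R = 1 / (1 − e^(−kτ)) = 1 / (1 − e^(−0.07117×3.90)) = 1 / (1 − 0.7576) = 4.126
Loading dose = maintenance dose × R = 720 × 4.126 ≈ 2970 mg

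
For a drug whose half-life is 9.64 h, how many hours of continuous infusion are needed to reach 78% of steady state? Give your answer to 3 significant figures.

21.1 hours

k = ln 2 / 9.64 = 0.07190 h⁻¹
f = 1 − e^(−kt)  ⇒  t = −ln(1 − f) / k
t = −ln(1 − 0.78) / 0.07190 = 1.514 / 0.07190 ≈ 21.1 hours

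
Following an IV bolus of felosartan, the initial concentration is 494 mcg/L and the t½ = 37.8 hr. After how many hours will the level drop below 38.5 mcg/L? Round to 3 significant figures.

139 hours

k = ln 2 / 37.8 = 0.01834 hr⁻¹
C(t) = C₀ e^(−kt)  ⇒  t = ln(C₀/C) / k
t = ln(494/38.5) / 0.01834 = 2.552 / 0.01834 ≈ 139 hours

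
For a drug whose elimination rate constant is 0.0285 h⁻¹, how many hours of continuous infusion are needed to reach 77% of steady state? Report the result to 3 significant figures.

51.6 hours

f = 1 − e^(−kt)  ⇒  t = −ln(1 − f) / k
t = −ln(1 − 0.77) / 0.02850 = 1.470 / 0.02850 ≈ 51.6 hours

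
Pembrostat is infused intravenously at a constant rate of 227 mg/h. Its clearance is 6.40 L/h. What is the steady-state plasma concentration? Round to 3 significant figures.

35.5 mg/L

Css = infusion rate / CL = 227 / 6.40 ≈ 35.5 mg/L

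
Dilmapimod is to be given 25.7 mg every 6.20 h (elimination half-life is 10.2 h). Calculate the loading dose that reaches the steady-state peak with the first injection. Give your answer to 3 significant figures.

k = ln 2 / 10.2 = 0.06796 h⁻¹
Accumulation ratio R = 1 / (1 − e^(−kτ)) = 1 / (1 − e^(−0.06796×6.20)) = 1 / (1 − 0.6562) = 2.908
Loading dose = maintenance dose × R = 25.7 × 2.908 ≈ 74.7 mg

74.7 mg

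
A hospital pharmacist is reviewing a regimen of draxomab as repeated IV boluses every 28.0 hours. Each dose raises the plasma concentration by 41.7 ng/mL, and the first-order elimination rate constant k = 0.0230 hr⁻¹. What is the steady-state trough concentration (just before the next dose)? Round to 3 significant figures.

46.1 ng/mL

Fraction remaining after one interval: e^(−kτ) = e^(−0.02300 × 28.0) = 0.5252
R = 1 / (1 − 0.5252) = 2.106
Css,max = 41.7 × 2.106 = 87.82 ng/mL
Css,min = Css,max × e^(−kτ) = 87.82 × 0.5252 ≈ 46.1 ng/mL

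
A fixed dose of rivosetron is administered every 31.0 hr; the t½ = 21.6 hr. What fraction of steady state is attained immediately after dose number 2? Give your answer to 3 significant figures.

0.863

k = ln 2 / 21.6 = 0.03209 hr⁻¹
f_n = 1 − e^(−nkτ) = 1 − e^(−2 × 0.03209 × 31.0) = 1 − e^(−1.990) = 1 − 0.1368 ≈ 0.863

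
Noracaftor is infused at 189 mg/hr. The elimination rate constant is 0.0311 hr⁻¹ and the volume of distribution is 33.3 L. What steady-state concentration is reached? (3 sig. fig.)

CL = k · V = 0.0311 × 33.3 = 1.036 L/hr
Css = rate / CL = 189 / 1.036 ≈ 182 µg/mL

182 µg/mL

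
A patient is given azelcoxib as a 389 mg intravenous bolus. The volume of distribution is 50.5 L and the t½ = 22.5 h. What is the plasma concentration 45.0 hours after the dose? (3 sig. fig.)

C₀ = dose / V = 389 / 50.5 = 7.703 µg/mL
k = ln 2 / 22.5 = 0.03081 h⁻¹
C(t) = C₀ e^(−kt) = 7.703 × e^(−0.03081 × 45.0) = 7.703 × e^(−1.386) = 7.703 × 0.2500 ≈ 1.93 µg/mL

1.93 µg/mL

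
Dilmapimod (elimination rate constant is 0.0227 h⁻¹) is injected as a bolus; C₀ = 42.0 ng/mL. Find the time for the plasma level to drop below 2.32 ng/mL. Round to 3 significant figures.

128 hours

C(t) = C₀ e^(−kt)  ⇒  t = ln(C₀/C) / k
t = ln(42.0/2.32) / 0.02270 = 2.896 / 0.02270 ≈ 128 hours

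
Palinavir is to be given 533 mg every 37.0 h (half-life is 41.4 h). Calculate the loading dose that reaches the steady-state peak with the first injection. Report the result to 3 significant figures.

1150 mg

k = ln 2 / 41.4 = 0.01674 h⁻¹
Accumulation ratio R = 1 / (1 − e^(−kτ)) = 1 / (1 − e^(−0.01674×37.0)) = 1 / (1 − 0.5382) = 2.166
Loading dose = maintenance dose × R = 533 × 2.166 ≈ 1150 mg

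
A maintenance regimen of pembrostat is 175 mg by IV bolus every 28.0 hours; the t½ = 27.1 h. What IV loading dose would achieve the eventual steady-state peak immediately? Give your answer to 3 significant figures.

342 mg

k = ln 2 / 27.1 = 0.02558 h⁻¹
Accumulation ratio R = 1 / (1 − e^(−kτ)) = 1 / (1 − e^(−0.02558×28.0)) = 1 / (1 − 0.4886) = 1.955
Loading dose = maintenance dose × R = 175 × 1.955 ≈ 342 mg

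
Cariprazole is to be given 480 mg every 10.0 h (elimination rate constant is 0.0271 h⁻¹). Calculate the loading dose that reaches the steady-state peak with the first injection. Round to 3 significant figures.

Accumulation ratio R = 1 / (1 − e^(−kτ)) = 1 / (1 − e^(−0.02710×10.0)) = 1 / (1 − 0.7626) = 4.213
Loading dose = maintenance dose × R = 480 × 4.213 ≈ 2020 mg

2020 mg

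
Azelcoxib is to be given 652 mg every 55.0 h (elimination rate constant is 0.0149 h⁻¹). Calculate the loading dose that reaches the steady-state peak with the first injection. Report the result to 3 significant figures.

Accumulation ratio R = 1 / (1 − e^(−kτ)) = 1 / (1 − e^(−0.01490×55.0)) = 1 / (1 − 0.4407) = 1.788
Loading dose = maintenance dose × R = 652 × 1.788 ≈ 1170 mg

1170 mg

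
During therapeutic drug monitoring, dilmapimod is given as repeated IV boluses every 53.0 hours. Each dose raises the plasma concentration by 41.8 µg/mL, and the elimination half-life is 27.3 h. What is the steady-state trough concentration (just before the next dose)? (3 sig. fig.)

k = ln 2 / 27.3 = 0.02539 h⁻¹
Fraction remaining after one interval: e^(−kτ) = e^(−0.02539 × 53.0) = 0.2604
R = 1 / (1 − 0.2604) = 1.352
Css,max = 41.8 × 1.352 = 56.51 µg/mL
Css,min = Css,max × e^(−kτ) = 56.51 × 0.2604 ≈ 14.7 µg/mL

14.7 µg/mL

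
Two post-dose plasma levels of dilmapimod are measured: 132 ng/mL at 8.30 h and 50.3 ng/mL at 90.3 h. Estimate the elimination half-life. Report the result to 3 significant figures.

58.9 hours

k = ln(C₁/C₂) / (t₂ − t₁) = ln(132/50.3) / (90.3 − 8.30)
  = 0.9648 / 82.00 = 0.01177 h⁻¹
t½ = ln 2 / k = ln 2 / 0.01177 ≈ 58.9 hours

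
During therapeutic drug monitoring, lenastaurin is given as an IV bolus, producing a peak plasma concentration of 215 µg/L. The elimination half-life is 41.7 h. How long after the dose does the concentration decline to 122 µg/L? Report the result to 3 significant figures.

k = ln 2 / 41.7 = 0.01662 h⁻¹
C(t) = C₀ e^(−kt)  ⇒  t = ln(C₀/C) / k
t = ln(215/122) / 0.01662 = 0.5666 / 0.01662 ≈ 34.1 hours

34.1 hours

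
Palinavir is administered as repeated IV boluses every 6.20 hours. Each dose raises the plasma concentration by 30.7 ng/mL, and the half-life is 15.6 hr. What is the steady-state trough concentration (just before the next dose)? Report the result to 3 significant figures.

96.8 ng/mL

k = ln 2 / 15.6 = 0.04443 hr⁻¹
Fraction remaining after one interval: e^(−kτ) = e^(−0.04443 × 6.20) = 0.7592
R = 1 / (1 − 0.7592) = 4.153
Css,max = 30.7 × 4.153 = 127.5 ng/mL
Css,min = Css,max × e^(−kτ) = 127.5 × 0.7592 ≈ 96.8 ng/mL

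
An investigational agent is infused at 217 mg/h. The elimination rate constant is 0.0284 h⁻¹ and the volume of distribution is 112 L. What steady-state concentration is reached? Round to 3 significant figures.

68.2 mg/L

CL = k · V = 0.0284 × 112 = 3.181 L/h
Css = rate / CL = 217 / 3.181 ≈ 68.2 mg/L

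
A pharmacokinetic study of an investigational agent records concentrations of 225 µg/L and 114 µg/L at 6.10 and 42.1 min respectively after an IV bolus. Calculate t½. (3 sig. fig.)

k = ln(C₁/C₂) / (t₂ − t₁) = ln(225/114) / (42.1 − 6.10)
  = 0.6799 / 36.00 = 0.01889 min⁻¹
t½ = ln 2 / k = ln 2 / 0.01889 ≈ 36.7 minutes

36.7 minutes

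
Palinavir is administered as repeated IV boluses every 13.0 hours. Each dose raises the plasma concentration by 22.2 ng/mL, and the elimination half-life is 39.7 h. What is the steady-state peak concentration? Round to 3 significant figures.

109 ng/mL

k = ln 2 / 39.7 = 0.01746 h⁻¹
Fraction remaining after one interval: e^(−kτ) = e^(−0.01746 × 13.0) = 0.7969
R = 1 / (1 − 0.7969) = 4.925
Css,max = 22.2 × 4.925 ≈ 109 ng/mL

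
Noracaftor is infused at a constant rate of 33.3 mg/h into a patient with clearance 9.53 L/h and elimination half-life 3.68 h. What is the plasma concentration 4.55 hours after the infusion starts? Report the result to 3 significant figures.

2.01 µg/mL

Css = rate / CL = 33.3 / 9.53 = 3.494 µg/mL
k = ln 2 / 3.68 = 0.1884 h⁻¹
C(t) = Css (1 − e^(−kt)) = 3.494 × (1 − e^(−0.8570)) = 3.494 × 0.5756 ≈ 2.01 µg/mL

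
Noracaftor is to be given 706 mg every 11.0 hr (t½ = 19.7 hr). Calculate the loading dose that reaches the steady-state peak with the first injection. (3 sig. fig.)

2200 mg

k = ln 2 / 19.7 = 0.03519 hr⁻¹
Accumulation ratio R = 1 / (1 − e^(−kτ)) = 1 / (1 − e^(−0.03519×11.0)) = 1 / (1 − 0.6791) = 3.116
Loading dose = maintenance dose × R = 706 × 3.116 ≈ 2200 mg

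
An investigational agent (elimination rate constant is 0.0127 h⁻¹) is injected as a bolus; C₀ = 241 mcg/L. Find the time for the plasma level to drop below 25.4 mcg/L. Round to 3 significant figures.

C(t) = C₀ e^(−kt)  ⇒  t = ln(C₀/C) / k
t = ln(241/25.4) / 0.01270 = 2.250 / 0.01270 ≈ 177 hours

177 hours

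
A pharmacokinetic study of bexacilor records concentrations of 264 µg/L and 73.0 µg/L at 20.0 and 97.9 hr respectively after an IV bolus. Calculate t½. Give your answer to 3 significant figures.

42.0 hours

k = ln(C₁/C₂) / (t₂ − t₁) = ln(264/73.0) / (97.9 − 20.0)
  = 1.285 / 77.90 = 0.01650 hr⁻¹
t½ = ln 2 / k = ln 2 / 0.01650 ≈ 42.0 hours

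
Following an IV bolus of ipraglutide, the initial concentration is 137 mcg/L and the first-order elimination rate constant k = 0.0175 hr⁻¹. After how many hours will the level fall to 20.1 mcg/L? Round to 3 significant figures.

110 hours

C(t) = C₀ e^(−kt)  ⇒  t = ln(C₀/C) / k
t = ln(137/20.1) / 0.01750 = 1.919 / 0.01750 ≈ 110 hours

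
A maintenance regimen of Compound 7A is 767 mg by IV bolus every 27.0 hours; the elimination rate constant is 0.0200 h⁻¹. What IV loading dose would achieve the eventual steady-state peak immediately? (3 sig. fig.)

1840 mg

Accumulation ratio R = 1 / (1 − e^(−kτ)) = 1 / (1 − e^(−0.02000×27.0)) = 1 / (1 − 0.5827) = 2.397
Loading dose = maintenance dose × R = 767 × 2.397 ≈ 1840 mg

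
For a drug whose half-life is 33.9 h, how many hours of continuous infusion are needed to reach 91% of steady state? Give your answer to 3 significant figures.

k = ln 2 / 33.9 = 0.02045 h⁻¹
f = 1 − e^(−kt)  ⇒  t = −ln(1 − f) / k
t = −ln(1 − 0.91) / 0.02045 = 2.408 / 0.02045 ≈ 118 hours

118 hours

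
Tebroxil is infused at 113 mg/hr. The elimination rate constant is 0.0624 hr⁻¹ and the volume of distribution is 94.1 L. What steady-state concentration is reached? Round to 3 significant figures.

19.2 µg/mL

CL = k · V = 0.0624 × 94.1 = 5.872 L/hr
Css = rate / CL = 113 / 5.872 ≈ 19.2 µg/mL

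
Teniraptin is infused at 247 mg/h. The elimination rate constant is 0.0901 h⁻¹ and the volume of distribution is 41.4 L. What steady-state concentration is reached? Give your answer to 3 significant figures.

66.2 mg/L

CL = k · V = 0.0901 × 41.4 = 3.730 L/h
Css = rate / CL = 247 / 3.730 ≈ 66.2 mg/L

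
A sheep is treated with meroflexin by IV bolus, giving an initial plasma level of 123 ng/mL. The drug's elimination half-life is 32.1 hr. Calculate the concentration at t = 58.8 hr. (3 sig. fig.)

k = ln 2 / 32.1 = 0.02159 hr⁻¹
C(t) = C₀ e^(−kt) = 123 × e^(−0.02159 × 58.8) = 123 × e^(−1.270) = 123 × 0.2809 ≈ 34.6 ng/mL

34.6 ng/mL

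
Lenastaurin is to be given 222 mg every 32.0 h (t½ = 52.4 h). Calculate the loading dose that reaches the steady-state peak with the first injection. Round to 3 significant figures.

k = ln 2 / 52.4 = 0.01323 h⁻¹
Accumulation ratio R = 1 / (1 − e^(−kτ)) = 1 / (1 − e^(−0.01323×32.0)) = 1 / (1 − 0.6549) = 2.898
Loading dose = maintenance dose × R = 222 × 2.898 ≈ 643 mg

643 mg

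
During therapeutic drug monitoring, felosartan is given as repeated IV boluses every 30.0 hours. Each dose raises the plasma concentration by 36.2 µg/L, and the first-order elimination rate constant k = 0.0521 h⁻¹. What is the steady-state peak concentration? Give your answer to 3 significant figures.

45.8 µg/L

Fraction remaining after one interval: e^(−kτ) = e^(−0.05210 × 30.0) = 0.2095
R = 1 / (1 − 0.2095) = 1.265
Css,max = 36.2 × 1.265 ≈ 45.8 µg/L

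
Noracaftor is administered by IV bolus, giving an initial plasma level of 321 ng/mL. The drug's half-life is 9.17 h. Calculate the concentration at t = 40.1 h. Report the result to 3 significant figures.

15.5 ng/mL

k = ln 2 / 9.17 = 0.07559 h⁻¹
40.1 h is 4.373 half-lives, so C = 321 × (1/2)^4.373 = 321 × 0.04826 ≈ 15.5 ng/mL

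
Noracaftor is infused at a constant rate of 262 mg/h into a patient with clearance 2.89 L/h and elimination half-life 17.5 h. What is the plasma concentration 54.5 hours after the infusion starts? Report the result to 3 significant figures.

80.2 µg/mL

Css = rate / CL = 262 / 2.89 = 90.66 µg/mL
k = ln 2 / 17.5 = 0.03961 h⁻¹
C(t) = Css (1 − e^(−kt)) = 90.66 × (1 − e^(−2.159)) = 90.66 × 0.8845 ≈ 80.2 µg/mL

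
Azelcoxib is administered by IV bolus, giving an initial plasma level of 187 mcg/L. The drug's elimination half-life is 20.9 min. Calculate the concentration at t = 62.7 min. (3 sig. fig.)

23.4 mcg/L

k = ln 2 / 20.9 = 0.03316 min⁻¹
C(t) = C₀ e^(−kt) = 187 × e^(−0.03316 × 62.7) = 187 × e^(−2.079) = 187 × 0.1250 ≈ 23.4 mcg/L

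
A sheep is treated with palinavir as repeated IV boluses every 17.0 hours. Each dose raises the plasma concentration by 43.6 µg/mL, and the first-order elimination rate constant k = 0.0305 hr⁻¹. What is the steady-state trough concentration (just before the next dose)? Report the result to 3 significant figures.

Fraction remaining after one interval: e^(−kτ) = e^(−0.03050 × 17.0) = 0.5954
R = 1 / (1 − 0.5954) = 2.472
Css,max = 43.6 × 2.472 = 107.8 µg/mL
Css,min = Css,max × e^(−kτ) = 107.8 × 0.5954 ≈ 64.2 µg/mL

64.2 µg/mL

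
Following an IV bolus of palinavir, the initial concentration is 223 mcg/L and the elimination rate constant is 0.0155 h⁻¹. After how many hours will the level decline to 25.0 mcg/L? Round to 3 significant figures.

141 hours

C(t) = C₀ e^(−kt)  ⇒  t = ln(C₀/C) / k
t = ln(223/25.0) / 0.01550 = 2.188 / 0.01550 ≈ 141 hours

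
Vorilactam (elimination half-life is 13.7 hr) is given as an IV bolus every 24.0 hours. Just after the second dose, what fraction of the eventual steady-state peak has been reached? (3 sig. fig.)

k = ln 2 / 13.7 = 0.05059 hr⁻¹
f_n = 1 − e^(−nkτ) = 1 − e^(−2 × 0.05059 × 24.0) = 1 − e^(−2.429) = 1 − 0.08817 ≈ 0.912

0.912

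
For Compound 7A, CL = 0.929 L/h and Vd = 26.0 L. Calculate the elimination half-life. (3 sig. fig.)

19.4 hours

k = CL / V = 0.929 / 26.0 = 0.03573 h⁻¹
t½ = ln 2 / k = ln 2 / 0.03573 ≈ 19.4 hours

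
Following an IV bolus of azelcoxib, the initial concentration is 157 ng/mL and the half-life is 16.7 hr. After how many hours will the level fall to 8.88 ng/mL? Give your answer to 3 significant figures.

69.2 hours

k = ln 2 / 16.7 = 0.04151 hr⁻¹
C(t) = C₀ e^(−kt)  ⇒  t = ln(C₀/C) / k
t = ln(157/8.88) / 0.04151 = 2.872 / 0.04151 ≈ 69.2 hours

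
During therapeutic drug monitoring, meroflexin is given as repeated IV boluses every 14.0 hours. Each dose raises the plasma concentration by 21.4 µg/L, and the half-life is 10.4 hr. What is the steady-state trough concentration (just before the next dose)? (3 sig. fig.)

13.9 µg/L

k = ln 2 / 10.4 = 0.06665 hr⁻¹
Fraction remaining after one interval: e^(−kτ) = e^(−0.06665 × 14.0) = 0.3933
R = 1 / (1 − 0.3933) = 1.648
Css,max = 21.4 × 1.648 = 35.28 µg/L
Css,min = Css,max × e^(−kτ) = 35.28 × 0.3933 ≈ 13.9 µg/L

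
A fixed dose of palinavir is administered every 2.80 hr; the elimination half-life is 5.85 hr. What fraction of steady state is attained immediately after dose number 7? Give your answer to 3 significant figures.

0.902

k = ln 2 / 5.85 = 0.1185 hr⁻¹
f_n = 1 − e^(−nkτ) = 1 − e^(−7 × 0.1185 × 2.80) = 1 − e^(−2.322) = 1 − 0.09804 ≈ 0.902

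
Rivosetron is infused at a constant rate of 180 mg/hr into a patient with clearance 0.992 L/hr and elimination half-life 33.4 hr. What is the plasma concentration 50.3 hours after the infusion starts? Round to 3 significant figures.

Css = rate / CL = 180 / 0.992 = 181.5 mg/L
k = ln 2 / 33.4 = 0.02075 hr⁻¹
C(t) = Css (1 − e^(−kt)) = 181.5 × (1 − e^(−1.044)) = 181.5 × 0.6479 ≈ 118 mg/L

118 mg/L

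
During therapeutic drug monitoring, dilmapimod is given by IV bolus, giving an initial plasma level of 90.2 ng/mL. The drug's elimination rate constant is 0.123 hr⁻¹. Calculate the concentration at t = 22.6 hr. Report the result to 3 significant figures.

C(t) = C₀ e^(−kt) = 90.2 × e^(−0.1230 × 22.6) = 90.2 × e^(−2.780) = 90.2 × 0.06205 ≈ 5.60 ng/mL

5.60 ng/mL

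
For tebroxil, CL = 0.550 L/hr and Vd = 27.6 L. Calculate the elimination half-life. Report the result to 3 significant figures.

k = CL / V = 0.550 / 27.6 = 0.01993 hr⁻¹
t½ = ln 2 / k = ln 2 / 0.01993 ≈ 34.8 hours

34.8 hours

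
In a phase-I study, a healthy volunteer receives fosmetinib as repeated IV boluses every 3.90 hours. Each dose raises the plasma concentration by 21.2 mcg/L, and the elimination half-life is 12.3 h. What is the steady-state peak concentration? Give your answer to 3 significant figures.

107 mcg/L

k = ln 2 / 12.3 = 0.05635 h⁻¹
Fraction remaining after one interval: e^(−kτ) = e^(−0.05635 × 3.90) = 0.8027
R = 1 / (1 − 0.8027) = 5.068
Css,max = 21.2 × 5.068 ≈ 107 mcg/L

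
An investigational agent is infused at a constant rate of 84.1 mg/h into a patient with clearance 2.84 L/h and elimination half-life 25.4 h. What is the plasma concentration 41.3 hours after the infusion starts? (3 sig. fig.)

20.0 µg/mL

Css = rate / CL = 84.1 / 2.84 = 29.61 µg/mL
k = ln 2 / 25.4 = 0.02729 h⁻¹
C(t) = Css (1 − e^(−kt)) = 29.61 × (1 − e^(−1.127)) = 29.61 × 0.6760 ≈ 20.0 µg/mL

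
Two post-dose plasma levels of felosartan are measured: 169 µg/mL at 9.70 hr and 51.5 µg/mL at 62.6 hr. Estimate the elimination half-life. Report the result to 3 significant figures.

30.9 hours

k = ln(C₁/C₂) / (t₂ − t₁) = ln(169/51.5) / (62.6 − 9.70)
  = 1.188 / 52.90 = 0.02246 hr⁻¹
t½ = ln 2 / k = ln 2 / 0.02246 ≈ 30.9 hours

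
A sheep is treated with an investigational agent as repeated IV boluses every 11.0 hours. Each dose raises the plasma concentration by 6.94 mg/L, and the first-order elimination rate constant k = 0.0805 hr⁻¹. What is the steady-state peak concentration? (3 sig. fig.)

11.8 mg/L

Fraction remaining after one interval: e^(−kτ) = e^(−0.08050 × 11.0) = 0.4125
R = 1 / (1 − 0.4125) = 1.702
Css,max = 6.94 × 1.702 ≈ 11.8 mg/L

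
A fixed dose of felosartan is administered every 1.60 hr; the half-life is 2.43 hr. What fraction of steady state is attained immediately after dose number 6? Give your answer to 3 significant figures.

k = ln 2 / 2.43 = 0.2852 hr⁻¹
f_n = 1 − e^(−nkτ) = 1 − e^(−6 × 0.2852 × 1.60) = 1 − e^(−2.738) = 1 − 0.06468 ≈ 0.935

0.935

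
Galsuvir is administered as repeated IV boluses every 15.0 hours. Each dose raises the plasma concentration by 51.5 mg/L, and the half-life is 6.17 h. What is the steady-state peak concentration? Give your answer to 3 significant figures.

63.2 mg/L

k = ln 2 / 6.17 = 0.1123 h⁻¹
Fraction remaining after one interval: e^(−kτ) = e^(−0.1123 × 15.0) = 0.1854
R = 1 / (1 − 0.1854) = 1.228
Css,max = 51.5 × 1.228 ≈ 63.2 mg/L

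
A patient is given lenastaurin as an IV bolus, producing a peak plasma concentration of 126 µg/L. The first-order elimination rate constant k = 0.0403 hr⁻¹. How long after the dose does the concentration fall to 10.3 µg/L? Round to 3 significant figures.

62.1 hours

C(t) = C₀ e^(−kt)  ⇒  t = ln(C₀/C) / k
t = ln(126/10.3) / 0.04030 = 2.504 / 0.04030 ≈ 62.1 hours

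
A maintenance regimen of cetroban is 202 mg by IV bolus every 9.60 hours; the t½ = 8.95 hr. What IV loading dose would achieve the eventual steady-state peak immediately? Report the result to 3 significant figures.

k = ln 2 / 8.95 = 0.07745 hr⁻¹
Accumulation ratio R = 1 / (1 − e^(−kτ)) = 1 / (1 − e^(−0.07745×9.60)) = 1 / (1 − 0.4755) = 1.906
Loading dose = maintenance dose × R = 202 × 1.906 ≈ 385 mg

385 mg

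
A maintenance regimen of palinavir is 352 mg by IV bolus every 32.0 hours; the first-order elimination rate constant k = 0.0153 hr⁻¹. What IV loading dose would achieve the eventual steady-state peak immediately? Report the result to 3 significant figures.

909 mg

Accumulation ratio R = 1 / (1 − e^(−kτ)) = 1 / (1 − e^(−0.01530×32.0)) = 1 / (1 − 0.6129) = 2.583
Loading dose = maintenance dose × R = 352 × 2.583 ≈ 909 mg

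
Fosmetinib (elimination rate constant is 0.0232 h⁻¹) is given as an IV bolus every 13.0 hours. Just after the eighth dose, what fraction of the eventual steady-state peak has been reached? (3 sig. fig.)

0.910

f_n = 1 − e^(−nkτ) = 1 − e^(−8 × 0.02320 × 13.0) = 1 − e^(−2.413) = 1 − 0.08956 ≈ 0.910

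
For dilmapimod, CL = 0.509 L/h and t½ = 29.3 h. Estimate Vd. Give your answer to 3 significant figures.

k = ln 2 / t½ = ln 2 / 29.3 = 0.02366 h⁻¹
V = CL / k = 0.509 / 0.02366 ≈ 21.5 L

21.5 L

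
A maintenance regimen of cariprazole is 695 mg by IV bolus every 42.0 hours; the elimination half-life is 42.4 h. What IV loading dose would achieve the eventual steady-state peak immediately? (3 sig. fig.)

k = ln 2 / 42.4 = 0.01635 h⁻¹
Accumulation ratio R = 1 / (1 − e^(−kτ)) = 1 / (1 − e^(−0.01635×42.0)) = 1 / (1 − 0.5033) = 2.013
Loading dose = maintenance dose × R = 695 × 2.013 ≈ 1400 mg

1400 mg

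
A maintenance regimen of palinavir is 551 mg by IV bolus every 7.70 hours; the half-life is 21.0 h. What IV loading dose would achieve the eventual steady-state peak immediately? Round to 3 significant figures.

2460 mg

k = ln 2 / 21.0 = 0.03301 h⁻¹
Accumulation ratio R = 1 / (1 − e^(−kτ)) = 1 / (1 − e^(−0.03301×7.70)) = 1 / (1 − 0.7756) = 4.456
Loading dose = maintenance dose × R = 551 × 4.456 ≈ 2460 mg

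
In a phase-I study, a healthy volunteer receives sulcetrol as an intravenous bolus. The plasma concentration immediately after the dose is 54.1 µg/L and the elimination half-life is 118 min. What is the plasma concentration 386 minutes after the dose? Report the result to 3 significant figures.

k = ln 2 / 118 = 0.005874 min⁻¹
386 min is 3.271 half-lives, so C = 54.1 × (1/2)^3.271 = 54.1 × 0.1036 ≈ 5.60 µg/L

5.60 µg/L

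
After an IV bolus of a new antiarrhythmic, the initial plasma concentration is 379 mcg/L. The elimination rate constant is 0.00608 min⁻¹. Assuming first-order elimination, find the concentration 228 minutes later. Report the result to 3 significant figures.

94.8 mcg/L

C(t) = C₀ e^(−kt) = 379 × e^(−0.006080 × 228) = 379 × e^(−1.386) = 379 × 0.2500 ≈ 94.8 mcg/L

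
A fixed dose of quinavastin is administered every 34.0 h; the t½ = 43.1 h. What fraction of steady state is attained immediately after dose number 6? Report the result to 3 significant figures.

0.962

k = ln 2 / 43.1 = 0.01608 h⁻¹
f_n = 1 − e^(−nkτ) = 1 − e^(−6 × 0.01608 × 34.0) = 1 − e^(−3.281) = 1 − 0.03760 ≈ 0.962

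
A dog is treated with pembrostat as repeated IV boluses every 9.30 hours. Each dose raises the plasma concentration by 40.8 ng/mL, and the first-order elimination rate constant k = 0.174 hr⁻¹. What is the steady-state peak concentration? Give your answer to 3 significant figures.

50.9 ng/mL

Fraction remaining after one interval: e^(−kτ) = e^(−0.1740 × 9.30) = 0.1983
R = 1 / (1 − 0.1983) = 1.247
Css,max = 40.8 × 1.247 ≈ 50.9 ng/mL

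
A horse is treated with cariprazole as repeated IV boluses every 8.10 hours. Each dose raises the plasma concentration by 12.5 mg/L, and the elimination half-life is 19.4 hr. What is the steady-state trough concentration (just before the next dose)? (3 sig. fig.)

37.2 mg/L

k = ln 2 / 19.4 = 0.03573 hr⁻¹
Fraction remaining after one interval: e^(−kτ) = e^(−0.03573 × 8.10) = 0.7487
R = 1 / (1 − 0.7487) = 3.979
Css,max = 12.5 × 3.979 = 49.74 mg/L
Css,min = Css,max × e^(−kτ) = 49.74 × 0.7487 ≈ 37.2 mg/L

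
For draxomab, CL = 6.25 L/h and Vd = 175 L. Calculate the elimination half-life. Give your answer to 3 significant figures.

k = CL / V = 6.25 / 175 = 0.03571 h⁻¹
t½ = ln 2 / k = ln 2 / 0.03571 ≈ 19.4 hours

19.4 hours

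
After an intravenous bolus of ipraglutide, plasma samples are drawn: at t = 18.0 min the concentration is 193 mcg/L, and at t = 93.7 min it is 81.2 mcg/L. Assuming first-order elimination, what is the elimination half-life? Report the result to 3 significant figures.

60.6 minutes

k = ln(C₁/C₂) / (t₂ − t₁) = ln(193/81.2) / (93.7 − 18.0)
  = 0.8658 / 75.70 = 0.01144 min⁻¹
t½ = ln 2 / k = ln 2 / 0.01144 ≈ 60.6 minutes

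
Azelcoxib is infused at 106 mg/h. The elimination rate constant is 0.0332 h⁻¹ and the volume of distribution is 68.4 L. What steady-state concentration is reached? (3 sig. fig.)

CL = k · V = 0.0332 × 68.4 = 2.271 L/h
Css = rate / CL = 106 / 2.271 ≈ 46.7 mg/L

46.7 mg/L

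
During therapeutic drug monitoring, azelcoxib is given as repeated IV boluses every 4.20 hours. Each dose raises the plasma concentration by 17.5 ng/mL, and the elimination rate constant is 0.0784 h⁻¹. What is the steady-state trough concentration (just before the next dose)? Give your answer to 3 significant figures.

44.9 ng/mL

Fraction remaining after one interval: e^(−kτ) = e^(−0.07840 × 4.20) = 0.7194
R = 1 / (1 − 0.7194) = 3.564
Css,max = 17.5 × 3.564 = 62.38 ng/mL
Css,min = Css,max × e^(−kτ) = 62.38 × 0.7194 ≈ 44.9 ng/mL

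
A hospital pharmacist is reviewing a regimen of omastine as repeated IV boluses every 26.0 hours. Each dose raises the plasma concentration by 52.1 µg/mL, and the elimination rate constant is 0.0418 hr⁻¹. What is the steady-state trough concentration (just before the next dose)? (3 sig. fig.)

Fraction remaining after one interval: e^(−kτ) = e^(−0.04180 × 26.0) = 0.3373
R = 1 / (1 − 0.3373) = 1.509
Css,max = 52.1 × 1.509 = 78.62 µg/mL
Css,min = Css,max × e^(−kτ) = 78.62 × 0.3373 ≈ 26.5 µg/mL

26.5 µg/mL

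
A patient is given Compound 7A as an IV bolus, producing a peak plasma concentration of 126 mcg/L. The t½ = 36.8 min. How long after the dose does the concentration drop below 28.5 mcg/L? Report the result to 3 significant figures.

78.9 minutes

k = ln 2 / 36.8 = 0.01884 min⁻¹
C(t) = C₀ e^(−kt)  ⇒  t = ln(C₀/C) / k
t = ln(126/28.5) / 0.01884 = 1.486 / 0.01884 ≈ 78.9 minutes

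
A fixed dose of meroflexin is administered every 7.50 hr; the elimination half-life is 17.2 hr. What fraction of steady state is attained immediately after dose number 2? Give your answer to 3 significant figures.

0.454

k = ln 2 / 17.2 = 0.04030 hr⁻¹
f_n = 1 − e^(−nkτ) = 1 − e^(−2 × 0.04030 × 7.50) = 1 − e^(−0.6045) = 1 − 0.5464 ≈ 0.454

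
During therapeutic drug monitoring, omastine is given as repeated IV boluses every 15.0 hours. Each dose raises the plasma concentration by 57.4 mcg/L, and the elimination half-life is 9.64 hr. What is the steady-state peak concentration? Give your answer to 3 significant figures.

87.0 mcg/L

k = ln 2 / 9.64 = 0.07190 hr⁻¹
Fraction remaining after one interval: e^(−kτ) = e^(−0.07190 × 15.0) = 0.3401
R = 1 / (1 − 0.3401) = 1.515
Css,max = 57.4 × 1.515 ≈ 87.0 mcg/L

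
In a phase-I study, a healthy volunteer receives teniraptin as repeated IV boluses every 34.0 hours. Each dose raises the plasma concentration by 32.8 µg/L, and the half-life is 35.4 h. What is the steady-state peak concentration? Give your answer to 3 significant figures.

k = ln 2 / 35.4 = 0.01958 h⁻¹
Fraction remaining after one interval: e^(−kτ) = e^(−0.01958 × 34.0) = 0.5139
R = 1 / (1 − 0.5139) = 2.057
Css,max = 32.8 × 2.057 ≈ 67.5 µg/L

67.5 µg/L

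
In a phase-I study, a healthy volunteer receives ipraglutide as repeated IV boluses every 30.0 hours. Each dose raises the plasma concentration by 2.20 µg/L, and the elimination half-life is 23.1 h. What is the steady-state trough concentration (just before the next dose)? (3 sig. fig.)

1.51 µg/L

k = ln 2 / 23.1 = 0.03001 h⁻¹
Fraction remaining after one interval: e^(−kτ) = e^(−0.03001 × 30.0) = 0.4065
R = 1 / (1 − 0.4065) = 1.685
Css,max = 2.20 × 1.685 = 3.707 µg/L
Css,min = Css,max × e^(−kτ) = 3.707 × 0.4065 ≈ 1.51 µg/L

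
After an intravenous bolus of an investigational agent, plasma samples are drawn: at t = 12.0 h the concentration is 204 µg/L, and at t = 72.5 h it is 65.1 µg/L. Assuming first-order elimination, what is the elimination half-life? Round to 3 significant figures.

36.7 hours

k = ln(C₁/C₂) / (t₂ − t₁) = ln(204/65.1) / (72.5 − 12.0)
  = 1.142 / 60.50 = 0.01888 h⁻¹
t½ = ln 2 / k = ln 2 / 0.01888 ≈ 36.7 hours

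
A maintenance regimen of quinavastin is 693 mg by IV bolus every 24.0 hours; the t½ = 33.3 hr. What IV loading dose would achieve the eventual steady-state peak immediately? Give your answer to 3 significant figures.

k = ln 2 / 33.3 = 0.02082 hr⁻¹
Accumulation ratio R = 1 / (1 − e^(−kτ)) = 1 / (1 − e^(−0.02082×24.0)) = 1 / (1 − 0.6068) = 2.543
Loading dose = maintenance dose × R = 693 × 2.543 ≈ 1760 mg

1760 mg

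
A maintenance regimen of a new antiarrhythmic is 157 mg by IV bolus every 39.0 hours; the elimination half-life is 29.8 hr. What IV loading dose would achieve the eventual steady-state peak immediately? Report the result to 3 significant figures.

263 mg

k = ln 2 / 29.8 = 0.02326 hr⁻¹
Accumulation ratio R = 1 / (1 − e^(−kτ)) = 1 / (1 − e^(−0.02326×39.0)) = 1 / (1 − 0.4037) = 1.677
Loading dose = maintenance dose × R = 157 × 1.677 ≈ 263 mg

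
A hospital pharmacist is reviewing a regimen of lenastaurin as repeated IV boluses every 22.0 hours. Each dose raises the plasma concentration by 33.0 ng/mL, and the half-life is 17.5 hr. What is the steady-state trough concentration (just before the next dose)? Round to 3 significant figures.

k = ln 2 / 17.5 = 0.03961 hr⁻¹
Fraction remaining after one interval: e^(−kτ) = e^(−0.03961 × 22.0) = 0.4184
R = 1 / (1 − 0.4184) = 1.719
Css,max = 33.0 × 1.719 = 56.74 ng/mL
Css,min = Css,max × e^(−kτ) = 56.74 × 0.4184 ≈ 23.7 ng/mL

23.7 ng/mL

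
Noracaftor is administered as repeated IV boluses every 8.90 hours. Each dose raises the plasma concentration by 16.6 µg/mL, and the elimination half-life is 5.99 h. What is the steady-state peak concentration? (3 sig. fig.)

k = ln 2 / 5.99 = 0.1157 h⁻¹
Fraction remaining after one interval: e^(−kτ) = e^(−0.1157 × 8.90) = 0.3570
R = 1 / (1 − 0.3570) = 1.555
Css,max = 16.6 × 1.555 ≈ 25.8 µg/mL

25.8 µg/mL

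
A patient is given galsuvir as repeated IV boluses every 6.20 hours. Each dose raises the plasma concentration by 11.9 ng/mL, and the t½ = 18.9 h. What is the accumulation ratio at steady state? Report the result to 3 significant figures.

4.92

k = ln 2 / 18.9 = 0.03667 h⁻¹
Fraction remaining after one interval: e^(−kτ) = e^(−0.03667 × 6.20) = 0.7966
R = 1 / (1 − 0.7966) = 1 / 0.2034 ≈ 4.92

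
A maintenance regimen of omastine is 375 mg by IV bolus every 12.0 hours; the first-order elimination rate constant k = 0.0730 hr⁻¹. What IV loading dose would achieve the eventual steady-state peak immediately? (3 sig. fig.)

643 mg

Accumulation ratio R = 1 / (1 − e^(−kτ)) = 1 / (1 − e^(−0.07300×12.0)) = 1 / (1 − 0.4164) = 1.714
Loading dose = maintenance dose × R = 375 × 1.714 ≈ 643 mg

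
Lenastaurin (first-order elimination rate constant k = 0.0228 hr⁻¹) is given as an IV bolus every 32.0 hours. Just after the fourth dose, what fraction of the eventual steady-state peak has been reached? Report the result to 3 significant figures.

0.946

f_n = 1 − e^(−nkτ) = 1 − e^(−4 × 0.02280 × 32.0) = 1 − e^(−2.918) = 1 − 0.05402 ≈ 0.946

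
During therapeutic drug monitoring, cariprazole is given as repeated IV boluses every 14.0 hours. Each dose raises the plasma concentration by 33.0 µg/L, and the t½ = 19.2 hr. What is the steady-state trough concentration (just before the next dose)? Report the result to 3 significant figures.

50.2 µg/L

k = ln 2 / 19.2 = 0.03610 hr⁻¹
Fraction remaining after one interval: e^(−kτ) = e^(−0.03610 × 14.0) = 0.6033
R = 1 / (1 − 0.6033) = 2.520
Css,max = 33.0 × 2.520 = 83.18 µg/L
Css,min = Css,max × e^(−kτ) = 83.18 × 0.6033 ≈ 50.2 µg/L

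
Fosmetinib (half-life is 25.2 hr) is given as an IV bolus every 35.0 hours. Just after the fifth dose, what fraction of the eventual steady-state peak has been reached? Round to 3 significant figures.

0.992

k = ln 2 / 25.2 = 0.02751 hr⁻¹
f_n = 1 − e^(−nkτ) = 1 − e^(−5 × 0.02751 × 35.0) = 1 − e^(−4.814) = 1 − 0.008119 ≈ 0.992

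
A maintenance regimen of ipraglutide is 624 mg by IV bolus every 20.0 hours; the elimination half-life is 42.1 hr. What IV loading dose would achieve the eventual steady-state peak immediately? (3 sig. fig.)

2220 mg

k = ln 2 / 42.1 = 0.01646 hr⁻¹
Accumulation ratio R = 1 / (1 − e^(−kτ)) = 1 / (1 − e^(−0.01646×20.0)) = 1 / (1 − 0.7194) = 3.564
Loading dose = maintenance dose × R = 624 × 3.564 ≈ 2220 mg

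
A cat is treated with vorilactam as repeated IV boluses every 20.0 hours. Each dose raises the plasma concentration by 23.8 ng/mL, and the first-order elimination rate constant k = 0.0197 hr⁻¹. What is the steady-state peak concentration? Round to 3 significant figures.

Fraction remaining after one interval: e^(−kτ) = e^(−0.01970 × 20.0) = 0.6744
R = 1 / (1 − 0.6744) = 3.071
Css,max = 23.8 × 3.071 ≈ 73.1 ng/mL

73.1 ng/mL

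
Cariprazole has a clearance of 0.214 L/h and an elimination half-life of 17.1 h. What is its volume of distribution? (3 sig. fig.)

5.28 L

k = ln 2 / t½ = ln 2 / 17.1 = 0.04053 h⁻¹
V = CL / k = 0.214 / 0.04053 ≈ 5.28 L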